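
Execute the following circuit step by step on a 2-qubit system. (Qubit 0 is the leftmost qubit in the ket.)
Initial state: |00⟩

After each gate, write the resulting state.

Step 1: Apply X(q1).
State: |01⟩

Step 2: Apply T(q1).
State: (1/√2 + (1/√2)i)|01⟩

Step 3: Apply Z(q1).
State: (-1/√2 - (1/√2)i)|01⟩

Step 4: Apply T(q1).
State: -i|01⟩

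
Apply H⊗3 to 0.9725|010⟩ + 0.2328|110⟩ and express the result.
0.4261|000⟩ + 0.4261|001⟩ - 0.4261|010⟩ - 0.4261|011⟩ + 0.2615|100⟩ + 0.2615|101⟩ - 0.2615|110⟩ - 0.2615|111⟩

H⊗3 gives amp(|y⟩) = (1/2√2) Σ_x (−1)^(x·y) amp(|x⟩), where x·y is the number of positions in which both x and y have a 1.
|000⟩: (0.9725 + 0.2328)/(2√2) = 0.4261
|001⟩: (0.9725 + 0.2328)/(2√2) = 0.4261
|010⟩: (-0.9725 - 0.2328)/(2√2) = -0.4261
|011⟩: (-0.9725 - 0.2328)/(2√2) = -0.4261
|100⟩: (0.9725 - 0.2328)/(2√2) = 0.2615
|101⟩: (0.9725 - 0.2328)/(2√2) = 0.2615
|110⟩: (-0.9725 + 0.2328)/(2√2) = -0.2615
|111⟩: (-0.9725 + 0.2328)/(2√2) = -0.2615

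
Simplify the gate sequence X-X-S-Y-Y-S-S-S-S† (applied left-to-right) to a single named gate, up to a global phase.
S†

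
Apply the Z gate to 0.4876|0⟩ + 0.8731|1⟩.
0.4876|0⟩ - 0.8731|1⟩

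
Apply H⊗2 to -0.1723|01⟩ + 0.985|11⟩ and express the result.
0.4064|00⟩ - 0.4064|01⟩ - 0.5787|10⟩ + 0.5787|11⟩

H⊗2 gives amp(|y⟩) = (1/2) Σ_x (−1)^(x·y) amp(|x⟩), where x·y is the number of positions in which both x and y have a 1.
|00⟩: (-0.1723 + 0.985)/2 = 0.4064
|01⟩: (0.1723 - 0.985)/2 = -0.4064
|10⟩: (-0.1723 - 0.985)/2 = -0.5787
|11⟩: (0.1723 + 0.985)/2 = 0.5787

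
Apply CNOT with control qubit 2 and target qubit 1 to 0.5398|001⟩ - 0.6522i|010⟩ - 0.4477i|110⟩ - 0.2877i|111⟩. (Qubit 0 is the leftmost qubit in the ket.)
-0.6522i|010⟩ + 0.5398|011⟩ - 0.2877i|101⟩ - 0.4477i|110⟩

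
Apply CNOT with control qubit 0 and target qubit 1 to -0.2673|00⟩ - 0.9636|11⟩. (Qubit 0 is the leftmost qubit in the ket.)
-0.2673|00⟩ - 0.9636|10⟩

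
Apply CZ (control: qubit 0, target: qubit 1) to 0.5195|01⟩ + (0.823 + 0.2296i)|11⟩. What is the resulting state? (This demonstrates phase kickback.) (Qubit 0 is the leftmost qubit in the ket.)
0.5195|01⟩ + (-0.823 - 0.2296i)|11⟩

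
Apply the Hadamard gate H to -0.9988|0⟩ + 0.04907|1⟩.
-0.6716|0⟩ - 0.741|1⟩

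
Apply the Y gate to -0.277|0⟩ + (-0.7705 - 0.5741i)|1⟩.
(-0.5741 + 0.7705i)|0⟩ - 0.277i|1⟩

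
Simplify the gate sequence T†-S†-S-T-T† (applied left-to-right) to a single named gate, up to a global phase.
T†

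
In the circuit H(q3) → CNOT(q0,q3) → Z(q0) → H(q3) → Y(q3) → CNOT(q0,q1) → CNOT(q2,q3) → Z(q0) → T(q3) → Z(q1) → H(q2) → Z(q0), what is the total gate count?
12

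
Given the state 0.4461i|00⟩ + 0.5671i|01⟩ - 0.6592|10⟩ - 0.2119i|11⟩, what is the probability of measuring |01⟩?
0.3216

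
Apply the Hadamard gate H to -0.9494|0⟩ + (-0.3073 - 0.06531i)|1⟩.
(-0.8886 - 0.04618i)|0⟩ + (-0.454 + 0.04618i)|1⟩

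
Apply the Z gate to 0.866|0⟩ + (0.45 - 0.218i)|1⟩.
0.866|0⟩ + (-0.45 + 0.218i)|1⟩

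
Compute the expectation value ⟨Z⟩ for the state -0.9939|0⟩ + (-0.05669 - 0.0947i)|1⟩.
0.9757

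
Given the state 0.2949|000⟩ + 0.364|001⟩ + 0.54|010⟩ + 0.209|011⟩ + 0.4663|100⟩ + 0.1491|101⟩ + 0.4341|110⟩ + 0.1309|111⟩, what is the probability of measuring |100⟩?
0.2174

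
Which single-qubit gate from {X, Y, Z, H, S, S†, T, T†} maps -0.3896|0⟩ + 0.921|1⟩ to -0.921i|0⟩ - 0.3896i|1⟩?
Y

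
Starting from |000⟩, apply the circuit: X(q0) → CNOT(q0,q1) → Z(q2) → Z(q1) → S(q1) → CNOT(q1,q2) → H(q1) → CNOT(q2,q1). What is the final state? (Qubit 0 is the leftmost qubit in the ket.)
(1/√2)i|101⟩ - (1/√2)i|111⟩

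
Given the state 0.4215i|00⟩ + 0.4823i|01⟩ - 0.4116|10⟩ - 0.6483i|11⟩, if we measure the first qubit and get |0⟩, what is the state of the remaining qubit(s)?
0.6581i|0⟩ + 0.753i|1⟩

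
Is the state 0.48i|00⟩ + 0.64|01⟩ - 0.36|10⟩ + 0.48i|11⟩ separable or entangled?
Separable

Writing the state as a|00⟩ + b|01⟩ + c|10⟩ + d|11⟩, it is a product state iff ad − bc = 0.
Here (a, b, c, d) = (0.48i, 0.64, -0.36, 0.48i): ad − bc = (0.48i)(0.48i) − (0.64)(-0.36) = 0, so the state is separable.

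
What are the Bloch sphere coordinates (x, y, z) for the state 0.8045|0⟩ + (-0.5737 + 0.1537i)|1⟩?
(-0.9231, 0.2473, 0.2945)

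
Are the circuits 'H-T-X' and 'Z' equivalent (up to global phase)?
No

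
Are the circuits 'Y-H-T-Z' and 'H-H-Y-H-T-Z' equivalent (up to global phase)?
Yes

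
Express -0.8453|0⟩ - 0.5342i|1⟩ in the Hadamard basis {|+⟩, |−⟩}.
(-0.5977 - 0.3777i)|+⟩ + (-0.5977 + 0.3777i)|−⟩

With |ψ⟩ = α|0⟩ + β|1⟩, the Hadamard-basis coefficients are ⟨+|ψ⟩ = (α + β)/√2 and ⟨−|ψ⟩ = (α − β)/√2.
Here α = -0.8453, β = -0.5342i: (α + β)/√2 = (-0.5977 - 0.3777i), (α − β)/√2 = (-0.5977 + 0.3777i).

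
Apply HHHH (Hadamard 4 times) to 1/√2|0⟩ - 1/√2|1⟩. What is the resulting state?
1/√2|0⟩ - 1/√2|1⟩

H² = I, so an even number of Hadamards cancels: H^4 = I and the state is unchanged.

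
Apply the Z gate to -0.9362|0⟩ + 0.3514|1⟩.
-0.9362|0⟩ - 0.3514|1⟩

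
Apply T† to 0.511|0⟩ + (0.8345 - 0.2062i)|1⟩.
0.511|0⟩ + (0.4443 - 0.7359i)|1⟩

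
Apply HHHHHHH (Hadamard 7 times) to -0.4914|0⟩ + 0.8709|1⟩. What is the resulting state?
0.2683|0⟩ - 0.9633|1⟩

H² = I, so H^7 = H: a single Hadamard. With (a, b) = (-0.4914, 0.8709), H gives ((a + b)/√2, (a − b)/√2) = (0.2683, -0.9633).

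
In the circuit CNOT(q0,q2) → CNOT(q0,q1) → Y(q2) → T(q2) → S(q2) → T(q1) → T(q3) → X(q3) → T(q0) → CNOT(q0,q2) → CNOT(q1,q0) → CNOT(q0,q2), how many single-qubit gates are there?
7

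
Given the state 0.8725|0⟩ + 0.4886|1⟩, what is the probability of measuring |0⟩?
0.7613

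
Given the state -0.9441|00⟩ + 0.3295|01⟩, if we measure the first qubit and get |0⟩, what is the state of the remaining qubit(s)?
-0.9441|0⟩ + 0.3295|1⟩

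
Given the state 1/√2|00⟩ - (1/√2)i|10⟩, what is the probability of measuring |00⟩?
1/2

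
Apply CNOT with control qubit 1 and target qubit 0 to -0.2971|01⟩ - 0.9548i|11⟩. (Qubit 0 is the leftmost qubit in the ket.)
-0.9548i|01⟩ - 0.2971|11⟩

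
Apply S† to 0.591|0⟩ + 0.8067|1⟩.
0.591|0⟩ - 0.8067i|1⟩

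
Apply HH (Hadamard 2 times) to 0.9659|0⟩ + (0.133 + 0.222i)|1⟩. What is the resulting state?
0.9659|0⟩ + (0.133 + 0.222i)|1⟩

H² = I, so an even number of Hadamards cancels: H^2 = I and the state is unchanged.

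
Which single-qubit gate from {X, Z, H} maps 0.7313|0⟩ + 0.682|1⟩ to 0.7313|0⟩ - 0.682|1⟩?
Z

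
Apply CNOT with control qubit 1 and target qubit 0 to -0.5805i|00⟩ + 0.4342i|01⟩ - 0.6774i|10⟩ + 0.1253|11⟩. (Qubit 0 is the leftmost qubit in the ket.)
-0.5805i|00⟩ + 0.1253|01⟩ - 0.6774i|10⟩ + 0.4342i|11⟩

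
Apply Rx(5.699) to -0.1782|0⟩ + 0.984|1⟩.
(0.1707 - 0.2833i)|0⟩ + (-0.9423 + 0.05131i)|1⟩

Rx(5.699) = [[cos(θ/2), −i·sin(θ/2)], [−i·sin(θ/2), cos(θ/2)]]; θ = 5.699, cos(θ/2) ≈ -0.957643, sin(θ/2) ≈ 0.287957.
With a = amp(|0⟩) = -0.1782 and b = amp(|1⟩) = 0.984:
new amp(|0⟩) = (-0.957643)·a + (-0.287957i)·b = (0.1707 - 0.2833i)
new amp(|1⟩) = (-0.287957i)·a + (-0.957643)·b = (-0.9423 + 0.05131i)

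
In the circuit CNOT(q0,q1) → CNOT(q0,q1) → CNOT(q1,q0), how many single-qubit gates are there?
0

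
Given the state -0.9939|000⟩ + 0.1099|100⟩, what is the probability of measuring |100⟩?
0.01208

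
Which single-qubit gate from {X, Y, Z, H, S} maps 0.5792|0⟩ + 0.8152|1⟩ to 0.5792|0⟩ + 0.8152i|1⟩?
S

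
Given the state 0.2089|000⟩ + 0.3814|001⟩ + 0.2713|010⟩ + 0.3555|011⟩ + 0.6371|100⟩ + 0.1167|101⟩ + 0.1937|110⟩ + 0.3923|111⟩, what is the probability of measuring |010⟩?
0.0736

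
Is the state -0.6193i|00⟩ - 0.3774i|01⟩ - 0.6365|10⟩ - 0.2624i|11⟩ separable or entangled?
Entangled

Writing the state as a|00⟩ + b|01⟩ + c|10⟩ + d|11⟩, it is a product state iff ad − bc = 0.
Here (a, b, c, d) = (-0.6193i, -0.3774i, -0.6365, -0.2624i): ad − bc = (-0.6193i)(-0.2624i) − (-0.3774i)(-0.6365) = (-0.1625 - 0.2402i) ≠ 0, so the state is entangled.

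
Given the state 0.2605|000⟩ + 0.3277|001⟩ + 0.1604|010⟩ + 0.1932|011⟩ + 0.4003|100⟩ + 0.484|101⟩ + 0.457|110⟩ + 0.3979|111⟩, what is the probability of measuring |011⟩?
0.03733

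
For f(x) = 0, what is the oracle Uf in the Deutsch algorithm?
I ⊗ I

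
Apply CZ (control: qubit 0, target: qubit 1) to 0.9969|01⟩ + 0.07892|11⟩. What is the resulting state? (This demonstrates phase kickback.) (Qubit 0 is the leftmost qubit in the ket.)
0.9969|01⟩ - 0.07892|11⟩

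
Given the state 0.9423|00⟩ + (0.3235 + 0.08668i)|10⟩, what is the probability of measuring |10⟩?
0.1122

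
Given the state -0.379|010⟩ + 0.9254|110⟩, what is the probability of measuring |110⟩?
0.8564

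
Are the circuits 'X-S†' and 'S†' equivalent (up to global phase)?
No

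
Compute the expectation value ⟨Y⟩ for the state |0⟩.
0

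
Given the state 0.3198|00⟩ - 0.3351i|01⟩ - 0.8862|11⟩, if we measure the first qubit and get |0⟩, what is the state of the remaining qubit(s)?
0.6904|0⟩ - 0.7234i|1⟩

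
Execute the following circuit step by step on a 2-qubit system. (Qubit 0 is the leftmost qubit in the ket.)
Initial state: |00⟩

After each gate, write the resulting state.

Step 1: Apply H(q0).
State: 1/√2|00⟩ + 1/√2|10⟩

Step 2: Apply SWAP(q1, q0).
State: 1/√2|00⟩ + 1/√2|01⟩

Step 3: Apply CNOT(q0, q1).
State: 1/√2|00⟩ + 1/√2|01⟩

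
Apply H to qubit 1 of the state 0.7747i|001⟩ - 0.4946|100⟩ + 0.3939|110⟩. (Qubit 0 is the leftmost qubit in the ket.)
0.5478i|001⟩ + 0.5478i|011⟩ - 0.07121|100⟩ - 0.6283|110⟩

H on qubit 1 mixes each pair of kets that differ only in qubit 1: amplitudes (a, b) of (|…0…⟩, |…1…⟩) become ((a + b)/√2, (a − b)/√2). Kets absent from the input have amplitude 0.
(|001⟩, |011⟩): (a, b) = (0.7747i, 0) → (0.5478i, 0.5478i)
(|100⟩, |110⟩): (a, b) = (-0.4946, 0.3939) → (-0.07121, -0.6283)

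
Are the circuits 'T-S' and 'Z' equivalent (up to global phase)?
No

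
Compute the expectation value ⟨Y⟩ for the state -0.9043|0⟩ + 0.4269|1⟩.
0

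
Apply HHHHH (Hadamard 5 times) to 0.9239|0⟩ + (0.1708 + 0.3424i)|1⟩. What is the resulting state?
(0.7741 + 0.2421i)|0⟩ + (0.5325 - 0.2421i)|1⟩

H² = I, so H^5 = H: a single Hadamard. With (a, b) = (0.9239, (0.1708 + 0.3424i)), H gives ((a + b)/√2, (a − b)/√2) = ((0.7741 + 0.2421i), (0.5325 - 0.2421i)).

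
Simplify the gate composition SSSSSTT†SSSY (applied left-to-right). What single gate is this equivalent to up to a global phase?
Y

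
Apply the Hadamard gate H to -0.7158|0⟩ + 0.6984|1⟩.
-0.0123|0⟩ - |1⟩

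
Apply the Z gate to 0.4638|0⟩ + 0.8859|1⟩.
0.4638|0⟩ - 0.8859|1⟩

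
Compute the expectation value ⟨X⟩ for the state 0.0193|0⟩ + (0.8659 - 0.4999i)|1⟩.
0.03342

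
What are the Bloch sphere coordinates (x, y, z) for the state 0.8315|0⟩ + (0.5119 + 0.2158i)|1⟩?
(0.8513, 0.3589, 0.3828)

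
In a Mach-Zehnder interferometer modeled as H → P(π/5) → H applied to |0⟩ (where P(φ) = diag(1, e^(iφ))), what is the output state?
(0.9045 + 0.2939i)|0⟩ + (0.09549 - 0.2939i)|1⟩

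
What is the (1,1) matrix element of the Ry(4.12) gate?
-0.4699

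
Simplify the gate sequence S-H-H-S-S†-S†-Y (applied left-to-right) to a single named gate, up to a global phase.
Y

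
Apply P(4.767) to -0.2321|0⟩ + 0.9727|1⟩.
-0.2321|0⟩ + (0.05309 - 0.9712i)|1⟩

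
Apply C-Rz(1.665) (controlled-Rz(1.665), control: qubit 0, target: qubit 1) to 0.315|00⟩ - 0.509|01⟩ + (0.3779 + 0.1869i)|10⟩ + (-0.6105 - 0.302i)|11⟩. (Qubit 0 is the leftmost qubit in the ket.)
0.315|00⟩ - 0.509|01⟩ + (0.3926 - 0.1537i)|10⟩ + (-0.1875 - 0.6548i)|11⟩

C-Rz(1.665) leaves the control-|0⟩ kets |00⟩, |01⟩ unchanged and applies Rz(1.665) to qubit 1 on the control-|1⟩ pair (|10⟩, |11⟩).
Rz(1.665) = [[e^(−iθ/2), 0], [0, e^(iθ/2)]] with e^(±iθ/2) = cos(θ/2) ± i·sin(θ/2); θ = 1.665, cos(θ/2) ≈ 0.673029, sin(θ/2) ≈ 0.739616.
With a = amp(|10⟩) = (0.3779 + 0.1869i) and b = amp(|11⟩) = (-0.6105 - 0.302i):
new amp(|10⟩) = (0.673029 - 0.739616i)·a = (0.3926 - 0.1537i)
new amp(|11⟩) = (0.673029 + 0.739616i)·b = (-0.1875 - 0.6548i)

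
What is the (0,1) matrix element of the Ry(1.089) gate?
-0.518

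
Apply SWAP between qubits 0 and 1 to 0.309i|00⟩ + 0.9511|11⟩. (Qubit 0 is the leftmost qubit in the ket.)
0.309i|00⟩ + 0.9511|11⟩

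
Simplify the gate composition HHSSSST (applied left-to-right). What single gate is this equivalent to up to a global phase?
T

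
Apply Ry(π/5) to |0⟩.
0.9511|0⟩ + 0.309|1⟩

Ry(π/5) = [[cos(θ/2), −sin(θ/2)], [sin(θ/2), cos(θ/2)]]; θ = π/5, cos(θ/2) ≈ 0.951057, sin(θ/2) ≈ 0.309017.
With a = amp(|0⟩) = 1 and b = amp(|1⟩) = 0:
new amp(|0⟩) = (0.951057)·a + (-0.309017)·b = 0.9511
new amp(|1⟩) = (0.309017)·a + (0.951057)·b = 0.309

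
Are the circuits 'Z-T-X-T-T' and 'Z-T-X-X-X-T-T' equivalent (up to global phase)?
Yes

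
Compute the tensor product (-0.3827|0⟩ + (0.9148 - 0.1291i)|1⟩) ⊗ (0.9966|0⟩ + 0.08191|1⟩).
-0.3814|00⟩ - 0.03135|01⟩ + (0.9117 - 0.1287i)|10⟩ + (0.07493 - 0.01057i)|11⟩

amp(|b₁b₂…⟩) = product of the factor amplitudes for bits b₁, b₂, …; only kets whose every factor amplitude is nonzero survive.
|00⟩: (-0.3827)(0.9966) = -0.3814
|01⟩: (-0.3827)(0.08191) = -0.03135
|10⟩: (0.9148 - 0.1291i)(0.9966) = (0.9117 - 0.1287i)
|11⟩: (0.9148 - 0.1291i)(0.08191) = (0.07493 - 0.01057i)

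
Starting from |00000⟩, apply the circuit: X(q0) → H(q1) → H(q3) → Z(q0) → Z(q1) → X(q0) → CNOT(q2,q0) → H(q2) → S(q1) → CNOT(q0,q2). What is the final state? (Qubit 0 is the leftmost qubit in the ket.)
-1/√8|00000⟩ - 1/√8|00010⟩ - 1/√8|00100⟩ - 1/√8|00110⟩ + (1/√8)i|01000⟩ + (1/√8)i|01010⟩ + (1/√8)i|01100⟩ + (1/√8)i|01110⟩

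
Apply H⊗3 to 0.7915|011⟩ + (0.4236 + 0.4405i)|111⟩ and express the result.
(0.4296 + 0.1557i)|000⟩ + (-0.4296 - 0.1557i)|001⟩ + (-0.4296 - 0.1557i)|010⟩ + (0.4296 + 0.1557i)|011⟩ + (0.1301 - 0.1557i)|100⟩ + (-0.1301 + 0.1557i)|101⟩ + (-0.1301 + 0.1557i)|110⟩ + (0.1301 - 0.1557i)|111⟩

H⊗3 gives amp(|y⟩) = (1/2√2) Σ_x (−1)^(x·y) amp(|x⟩), where x·y is the number of positions in which both x and y have a 1.
|000⟩: (0.7915 + (0.4236 + 0.4405i))/(2√2) = (0.4296 + 0.1557i)
|001⟩: (-0.7915 - (0.4236 + 0.4405i))/(2√2) = (-0.4296 - 0.1557i)
|010⟩: (-0.7915 - (0.4236 + 0.4405i))/(2√2) = (-0.4296 - 0.1557i)
|011⟩: (0.7915 + (0.4236 + 0.4405i))/(2√2) = (0.4296 + 0.1557i)
|100⟩: (0.7915 - (0.4236 + 0.4405i))/(2√2) = (0.1301 - 0.1557i)
|101⟩: (-0.7915 + (0.4236 + 0.4405i))/(2√2) = (-0.1301 + 0.1557i)
|110⟩: (-0.7915 + (0.4236 + 0.4405i))/(2√2) = (-0.1301 + 0.1557i)
|111⟩: (0.7915 - (0.4236 + 0.4405i))/(2√2) = (0.1301 - 0.1557i)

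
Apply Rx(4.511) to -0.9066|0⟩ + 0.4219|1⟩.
(0.5734 - 0.3268i)|0⟩ + (-0.2668 + 0.7023i)|1⟩

Rx(4.511) = [[cos(θ/2), −i·sin(θ/2)], [−i·sin(θ/2), cos(θ/2)]]; θ = 4.511, cos(θ/2) ≈ -0.632444, sin(θ/2) ≈ 0.774606.
With a = amp(|0⟩) = -0.9066 and b = amp(|1⟩) = 0.4219:
new amp(|0⟩) = (-0.632444)·a + (-0.774606i)·b = (0.5734 - 0.3268i)
new amp(|1⟩) = (-0.774606i)·a + (-0.632444)·b = (-0.2668 + 0.7023i)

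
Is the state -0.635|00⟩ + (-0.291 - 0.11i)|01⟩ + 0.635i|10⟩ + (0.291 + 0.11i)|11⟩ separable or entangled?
Entangled

Writing the state as a|00⟩ + b|01⟩ + c|10⟩ + d|11⟩, it is a product state iff ad − bc = 0.
Here (a, b, c, d) = (-0.635, (-0.291 - 0.11i), 0.635i, (0.291 + 0.11i)): ad − bc = (-0.635)(0.291 + 0.11i) − (-0.291 - 0.11i)(0.635i) = (-0.2546 + 0.1149i) ≠ 0, so the state is entangled.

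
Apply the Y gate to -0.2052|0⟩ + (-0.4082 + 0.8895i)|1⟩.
(0.8895 + 0.4082i)|0⟩ - 0.2052i|1⟩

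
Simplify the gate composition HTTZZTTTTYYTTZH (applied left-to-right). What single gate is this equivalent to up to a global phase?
X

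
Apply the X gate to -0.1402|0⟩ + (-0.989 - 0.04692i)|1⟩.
(-0.989 - 0.04692i)|0⟩ - 0.1402|1⟩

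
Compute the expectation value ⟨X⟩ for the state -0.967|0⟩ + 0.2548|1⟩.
-0.4928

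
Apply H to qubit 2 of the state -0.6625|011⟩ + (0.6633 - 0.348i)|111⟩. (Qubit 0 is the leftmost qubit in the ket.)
-0.4685|010⟩ + 0.4685|011⟩ + (0.469 - 0.2461i)|110⟩ + (-0.469 + 0.2461i)|111⟩

H on qubit 2 mixes each pair of kets that differ only in qubit 2: amplitudes (a, b) of (|…0…⟩, |…1…⟩) become ((a + b)/√2, (a − b)/√2). Kets absent from the input have amplitude 0.
(|010⟩, |011⟩): (a, b) = (0, -0.6625) → (-0.4685, 0.4685)
(|110⟩, |111⟩): (a, b) = (0, (0.6633 - 0.348i)) → ((0.469 - 0.2461i), (-0.469 + 0.2461i))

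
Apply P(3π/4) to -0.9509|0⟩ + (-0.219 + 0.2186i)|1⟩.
-0.9509|0⟩ + (0.0002828 - 0.3094i)|1⟩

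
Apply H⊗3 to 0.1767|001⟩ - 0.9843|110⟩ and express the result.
-0.2855|000⟩ - 0.4105|001⟩ + 0.4105|010⟩ + 0.2855|011⟩ + 0.4105|100⟩ + 0.2855|101⟩ - 0.2855|110⟩ - 0.4105|111⟩

H⊗3 gives amp(|y⟩) = (1/2√2) Σ_x (−1)^(x·y) amp(|x⟩), where x·y is the number of positions in which both x and y have a 1.
|000⟩: (0.1767 - 0.9843)/(2√2) = -0.2855
|001⟩: (-0.1767 - 0.9843)/(2√2) = -0.4105
|010⟩: (0.1767 + 0.9843)/(2√2) = 0.4105
|011⟩: (-0.1767 + 0.9843)/(2√2) = 0.2855
|100⟩: (0.1767 + 0.9843)/(2√2) = 0.4105
|101⟩: (-0.1767 + 0.9843)/(2√2) = 0.2855
|110⟩: (0.1767 - 0.9843)/(2√2) = -0.2855
|111⟩: (-0.1767 - 0.9843)/(2√2) = -0.4105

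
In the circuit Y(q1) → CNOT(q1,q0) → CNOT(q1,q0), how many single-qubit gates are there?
1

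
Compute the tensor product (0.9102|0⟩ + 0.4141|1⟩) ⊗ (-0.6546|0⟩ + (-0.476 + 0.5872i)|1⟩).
-0.5958|00⟩ + (-0.4333 + 0.5345i)|01⟩ - 0.2711|10⟩ + (-0.1971 + 0.2432i)|11⟩

amp(|b₁b₂…⟩) = product of the factor amplitudes for bits b₁, b₂, …; only kets whose every factor amplitude is nonzero survive.
|00⟩: (0.9102)(-0.6546) = -0.5958
|01⟩: (0.9102)(-0.476 + 0.5872i) = (-0.4333 + 0.5345i)
|10⟩: (0.4141)(-0.6546) = -0.2711
|11⟩: (0.4141)(-0.476 + 0.5872i) = (-0.1971 + 0.2432i)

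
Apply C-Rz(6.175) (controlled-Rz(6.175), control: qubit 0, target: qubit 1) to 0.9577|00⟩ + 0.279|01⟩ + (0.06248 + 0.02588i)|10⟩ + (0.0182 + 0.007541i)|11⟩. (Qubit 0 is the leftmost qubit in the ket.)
0.9577|00⟩ + 0.279|01⟩ + (-0.06099 - 0.02922i)|10⟩ + (-0.01858 - 0.006546i)|11⟩

C-Rz(6.175) leaves the control-|0⟩ kets |00⟩, |01⟩ unchanged and applies Rz(6.175) to qubit 1 on the control-|1⟩ pair (|10⟩, |11⟩).
Rz(6.175) = [[e^(−iθ/2), 0], [0, e^(iθ/2)]] with e^(±iθ/2) = cos(θ/2) ± i·sin(θ/2); θ = 6.175, cos(θ/2) ≈ -0.998537, sin(θ/2) ≈ 0.0540663.
With a = amp(|10⟩) = (0.06248 + 0.02588i) and b = amp(|11⟩) = (0.0182 + 0.007541i):
new amp(|10⟩) = (-0.998537 - 0.0540663i)·a = (-0.06099 - 0.02922i)
new amp(|11⟩) = (-0.998537 + 0.0540663i)·b = (-0.01858 - 0.006546i)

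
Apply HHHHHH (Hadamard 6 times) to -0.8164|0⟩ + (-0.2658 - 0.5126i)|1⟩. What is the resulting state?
-0.8164|0⟩ + (-0.2658 - 0.5126i)|1⟩

H² = I, so an even number of Hadamards cancels: H^6 = I and the state is unchanged.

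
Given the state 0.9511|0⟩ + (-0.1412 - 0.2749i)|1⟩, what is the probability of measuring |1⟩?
0.09551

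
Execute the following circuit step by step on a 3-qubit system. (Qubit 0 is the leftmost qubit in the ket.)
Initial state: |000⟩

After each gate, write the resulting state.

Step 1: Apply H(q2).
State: 1/√2|000⟩ + 1/√2|001⟩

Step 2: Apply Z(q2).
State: 1/√2|000⟩ - 1/√2|001⟩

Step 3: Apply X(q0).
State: 1/√2|100⟩ - 1/√2|101⟩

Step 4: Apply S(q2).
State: 1/√2|100⟩ - (1/√2)i|101⟩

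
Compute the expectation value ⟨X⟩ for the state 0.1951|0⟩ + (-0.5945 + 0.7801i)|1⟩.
-0.232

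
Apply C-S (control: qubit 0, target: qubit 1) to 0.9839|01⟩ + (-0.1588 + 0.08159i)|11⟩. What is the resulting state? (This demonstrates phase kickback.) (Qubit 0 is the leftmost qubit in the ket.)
0.9839|01⟩ + (-0.08159 - 0.1588i)|11⟩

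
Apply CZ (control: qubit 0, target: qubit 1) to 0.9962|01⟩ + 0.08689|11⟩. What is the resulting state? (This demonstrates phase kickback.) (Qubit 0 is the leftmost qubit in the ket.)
0.9962|01⟩ - 0.08689|11⟩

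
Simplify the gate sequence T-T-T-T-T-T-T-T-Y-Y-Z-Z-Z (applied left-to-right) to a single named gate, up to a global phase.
Z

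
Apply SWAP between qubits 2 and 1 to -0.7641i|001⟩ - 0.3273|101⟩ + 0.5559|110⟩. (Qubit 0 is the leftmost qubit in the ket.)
-0.7641i|010⟩ + 0.5559|101⟩ - 0.3273|110⟩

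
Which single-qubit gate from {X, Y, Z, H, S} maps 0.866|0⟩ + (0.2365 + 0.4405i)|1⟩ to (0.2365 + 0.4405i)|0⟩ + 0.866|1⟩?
X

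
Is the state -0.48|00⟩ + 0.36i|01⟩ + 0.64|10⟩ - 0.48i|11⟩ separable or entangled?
Separable

Writing the state as a|00⟩ + b|01⟩ + c|10⟩ + d|11⟩, it is a product state iff ad − bc = 0.
Here (a, b, c, d) = (-0.48, 0.36i, 0.64, -0.48i): ad − bc = (-0.48)(-0.48i) − (0.36i)(0.64) = 0, so the state is separable.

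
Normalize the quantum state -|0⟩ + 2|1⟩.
-1/√5|0⟩ + 0.8944|1⟩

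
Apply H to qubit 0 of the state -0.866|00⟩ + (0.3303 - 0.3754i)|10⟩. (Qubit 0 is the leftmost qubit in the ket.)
(-0.3788 - 0.2654i)|00⟩ + (-0.8459 + 0.2654i)|10⟩

H on qubit 0 mixes each pair of kets that differ only in qubit 0: amplitudes (a, b) of (|…0…⟩, |…1…⟩) become ((a + b)/√2, (a − b)/√2). Kets absent from the input have amplitude 0.
(|00⟩, |10⟩): (a, b) = (-0.866, (0.3303 - 0.3754i)) → ((-0.3788 - 0.2654i), (-0.8459 + 0.2654i))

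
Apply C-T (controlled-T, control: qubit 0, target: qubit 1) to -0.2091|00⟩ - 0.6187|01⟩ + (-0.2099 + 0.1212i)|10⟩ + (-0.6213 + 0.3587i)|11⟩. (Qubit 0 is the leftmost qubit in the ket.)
-0.2091|00⟩ - 0.6187|01⟩ + (-0.2099 + 0.1212i)|10⟩ + (-0.693 - 0.1857i)|11⟩

C-T leaves the control-|0⟩ kets |00⟩, |01⟩ unchanged and applies T to qubit 1 on the control-|1⟩ pair (|10⟩, |11⟩).
T = [[1, 0], [0, (1/√2 + (1/√2)i)]].
With a = amp(|10⟩) = (-0.2099 + 0.1212i) and b = amp(|11⟩) = (-0.6213 + 0.3587i):
new amp(|10⟩) = (1)·a = (-0.2099 + 0.1212i)
new amp(|11⟩) = (1/√2 + (1/√2)i)·b = (-0.693 - 0.1857i)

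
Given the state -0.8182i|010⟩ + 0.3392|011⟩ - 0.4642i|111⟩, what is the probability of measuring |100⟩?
0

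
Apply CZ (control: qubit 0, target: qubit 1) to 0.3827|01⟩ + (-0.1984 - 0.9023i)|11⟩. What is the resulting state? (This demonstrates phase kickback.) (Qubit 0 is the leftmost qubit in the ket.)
0.3827|01⟩ + (0.1984 + 0.9023i)|11⟩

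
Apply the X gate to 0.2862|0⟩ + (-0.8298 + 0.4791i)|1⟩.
(-0.8298 + 0.4791i)|0⟩ + 0.2862|1⟩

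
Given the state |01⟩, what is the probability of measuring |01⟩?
1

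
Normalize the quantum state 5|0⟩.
|0⟩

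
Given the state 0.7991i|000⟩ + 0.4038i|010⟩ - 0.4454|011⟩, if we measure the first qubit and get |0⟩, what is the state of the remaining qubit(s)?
0.7991i|00⟩ + 0.4038i|10⟩ - 0.4454|11⟩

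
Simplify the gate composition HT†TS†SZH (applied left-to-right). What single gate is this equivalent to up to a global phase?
X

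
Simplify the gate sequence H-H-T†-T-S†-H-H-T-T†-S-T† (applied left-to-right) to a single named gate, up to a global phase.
T†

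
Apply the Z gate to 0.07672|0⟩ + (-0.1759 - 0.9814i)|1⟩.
0.07672|0⟩ + (0.1759 + 0.9814i)|1⟩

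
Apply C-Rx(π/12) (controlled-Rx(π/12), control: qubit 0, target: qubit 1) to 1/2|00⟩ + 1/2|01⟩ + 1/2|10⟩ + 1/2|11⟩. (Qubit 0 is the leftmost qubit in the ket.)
1/2|00⟩ + 1/2|01⟩ + (0.4957 - 0.06526i)|10⟩ + (0.4957 - 0.06526i)|11⟩

C-Rx(π/12) leaves the control-|0⟩ kets |00⟩, |01⟩ unchanged and applies Rx(π/12) to qubit 1 on the control-|1⟩ pair (|10⟩, |11⟩).
Rx(π/12) = [[cos(θ/2), −i·sin(θ/2)], [−i·sin(θ/2), cos(θ/2)]]; θ = π/12, cos(θ/2) ≈ 0.991445, sin(θ/2) ≈ 0.130526.
With a = amp(|10⟩) = 1/2 and b = amp(|11⟩) = 1/2:
new amp(|10⟩) = (0.991445)·a + (-0.130526i)·b = (0.4957 - 0.06526i)
new amp(|11⟩) = (-0.130526i)·a + (0.991445)·b = (0.4957 - 0.06526i)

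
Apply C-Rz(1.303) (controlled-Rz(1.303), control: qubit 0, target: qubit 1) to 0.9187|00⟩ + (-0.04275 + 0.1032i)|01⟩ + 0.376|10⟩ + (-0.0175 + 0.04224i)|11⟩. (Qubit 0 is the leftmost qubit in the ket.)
0.9187|00⟩ + (-0.04275 + 0.1032i)|01⟩ + (0.299 - 0.228i)|10⟩ + (-0.03953 + 0.02298i)|11⟩

C-Rz(1.303) leaves the control-|0⟩ kets |00⟩, |01⟩ unchanged and applies Rz(1.303) to qubit 1 on the control-|1⟩ pair (|10⟩, |11⟩).
Rz(1.303) = [[e^(−iθ/2), 0], [0, e^(iθ/2)]] with e^(±iθ/2) = cos(θ/2) ± i·sin(θ/2); θ = 1.303, cos(θ/2) ≈ 0.795175, sin(θ/2) ≈ 0.60638.
With a = amp(|10⟩) = 0.376 and b = amp(|11⟩) = (-0.0175 + 0.04224i):
new amp(|10⟩) = (0.795175 - 0.60638i)·a = (0.299 - 0.228i)
new amp(|11⟩) = (0.795175 + 0.60638i)·b = (-0.03953 + 0.02298i)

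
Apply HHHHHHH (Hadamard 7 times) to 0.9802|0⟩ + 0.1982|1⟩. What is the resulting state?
0.8333|0⟩ + 0.553|1⟩

H² = I, so H^7 = H: a single Hadamard. With (a, b) = (0.9802, 0.1982), H gives ((a + b)/√2, (a − b)/√2) = (0.8333, 0.553).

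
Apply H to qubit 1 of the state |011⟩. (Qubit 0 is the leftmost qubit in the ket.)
1/√2|001⟩ - 1/√2|011⟩

H on qubit 1 mixes each pair of kets that differ only in qubit 1: amplitudes (a, b) of (|…0…⟩, |…1…⟩) become ((a + b)/√2, (a − b)/√2). Kets absent from the input have amplitude 0.
(|001⟩, |011⟩): (a, b) = (0, 1) → (1/√2, -1/√2)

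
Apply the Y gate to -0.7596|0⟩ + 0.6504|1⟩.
-0.6504i|0⟩ - 0.7596i|1⟩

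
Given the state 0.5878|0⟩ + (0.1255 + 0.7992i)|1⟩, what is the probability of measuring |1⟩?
0.6545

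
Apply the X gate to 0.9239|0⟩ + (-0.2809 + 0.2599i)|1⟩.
(-0.2809 + 0.2599i)|0⟩ + 0.9239|1⟩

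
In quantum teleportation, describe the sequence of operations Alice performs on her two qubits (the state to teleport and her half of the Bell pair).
CNOT (state → Bell), then H on state qubit, then measure both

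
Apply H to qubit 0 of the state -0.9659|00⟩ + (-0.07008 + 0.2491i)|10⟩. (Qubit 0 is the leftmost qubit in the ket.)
(-0.7325 + 0.1761i)|00⟩ + (-0.6334 - 0.1761i)|10⟩

H on qubit 0 mixes each pair of kets that differ only in qubit 0: amplitudes (a, b) of (|…0…⟩, |…1…⟩) become ((a + b)/√2, (a − b)/√2). Kets absent from the input have amplitude 0.
(|00⟩, |10⟩): (a, b) = (-0.9659, (-0.07008 + 0.2491i)) → ((-0.7325 + 0.1761i), (-0.6334 - 0.1761i))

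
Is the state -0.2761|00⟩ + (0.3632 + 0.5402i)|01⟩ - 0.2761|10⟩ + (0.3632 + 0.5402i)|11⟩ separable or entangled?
Separable

Writing the state as a|00⟩ + b|01⟩ + c|10⟩ + d|11⟩, it is a product state iff ad − bc = 0.
Here (a, b, c, d) = (-0.2761, (0.3632 + 0.5402i), -0.2761, (0.3632 + 0.5402i)): ad − bc = (-0.2761)(0.3632 + 0.5402i) − (0.3632 + 0.5402i)(-0.2761) = 0, so the state is separable.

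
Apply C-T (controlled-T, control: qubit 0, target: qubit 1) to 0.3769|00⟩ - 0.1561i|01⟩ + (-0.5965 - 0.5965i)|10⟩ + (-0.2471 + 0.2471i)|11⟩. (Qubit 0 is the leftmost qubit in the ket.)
0.3769|00⟩ - 0.1561i|01⟩ + (-0.5965 - 0.5965i)|10⟩ - 0.3495|11⟩

C-T leaves the control-|0⟩ kets |00⟩, |01⟩ unchanged and applies T to qubit 1 on the control-|1⟩ pair (|10⟩, |11⟩).
T = [[1, 0], [0, (1/√2 + (1/√2)i)]].
With a = amp(|10⟩) = (-0.5965 - 0.5965i) and b = amp(|11⟩) = (-0.2471 + 0.2471i):
new amp(|10⟩) = (1)·a = (-0.5965 - 0.5965i)
new amp(|11⟩) = (1/√2 + (1/√2)i)·b = -0.3495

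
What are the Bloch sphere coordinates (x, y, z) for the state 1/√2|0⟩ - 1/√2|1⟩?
(-1, 0, 0)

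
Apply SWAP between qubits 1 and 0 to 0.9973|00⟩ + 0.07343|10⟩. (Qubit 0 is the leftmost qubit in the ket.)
0.9973|00⟩ + 0.07343|01⟩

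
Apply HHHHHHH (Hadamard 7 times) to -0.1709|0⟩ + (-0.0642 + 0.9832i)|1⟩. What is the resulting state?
(-0.1662 + 0.6952i)|0⟩ + (-0.07545 - 0.6952i)|1⟩

H² = I, so H^7 = H: a single Hadamard. With (a, b) = (-0.1709, (-0.0642 + 0.9832i)), H gives ((a + b)/√2, (a − b)/√2) = ((-0.1662 + 0.6952i), (-0.07545 - 0.6952i)).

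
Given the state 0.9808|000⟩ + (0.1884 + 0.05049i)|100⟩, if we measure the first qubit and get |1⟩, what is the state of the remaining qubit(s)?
(0.9659 + 0.2589i)|00⟩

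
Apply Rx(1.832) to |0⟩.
0.609|0⟩ - 0.7932i|1⟩

Rx(1.832) = [[cos(θ/2), −i·sin(θ/2)], [−i·sin(θ/2), cos(θ/2)]]; θ = 1.832, cos(θ/2) ≈ 0.608998, sin(θ/2) ≈ 0.793172.
With a = amp(|0⟩) = 1 and b = amp(|1⟩) = 0:
new amp(|0⟩) = (0.608998)·a + (-0.793172i)·b = 0.609
new amp(|1⟩) = (-0.793172i)·a + (0.608998)·b = -0.7932i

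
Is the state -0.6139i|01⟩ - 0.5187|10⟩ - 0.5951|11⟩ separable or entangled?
Entangled

Writing the state as a|00⟩ + b|01⟩ + c|10⟩ + d|11⟩, it is a product state iff ad − bc = 0.
Here (a, b, c, d) = (0, -0.6139i, -0.5187, -0.5951): ad − bc = (0)(-0.5951) − (-0.6139i)(-0.5187) = -0.3184i ≠ 0, so the state is entangled.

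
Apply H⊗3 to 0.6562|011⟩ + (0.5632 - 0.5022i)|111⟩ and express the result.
(0.4311 - 0.1776i)|000⟩ + (-0.4311 + 0.1776i)|001⟩ + (-0.4311 + 0.1776i)|010⟩ + (0.4311 - 0.1776i)|011⟩ + (0.03288 + 0.1776i)|100⟩ + (-0.03288 - 0.1776i)|101⟩ + (-0.03288 - 0.1776i)|110⟩ + (0.03288 + 0.1776i)|111⟩

H⊗3 gives amp(|y⟩) = (1/2√2) Σ_x (−1)^(x·y) amp(|x⟩), where x·y is the number of positions in which both x and y have a 1.
|000⟩: (0.6562 + (0.5632 - 0.5022i))/(2√2) = (0.4311 - 0.1776i)
|001⟩: (-0.6562 - (0.5632 - 0.5022i))/(2√2) = (-0.4311 + 0.1776i)
|010⟩: (-0.6562 - (0.5632 - 0.5022i))/(2√2) = (-0.4311 + 0.1776i)
|011⟩: (0.6562 + (0.5632 - 0.5022i))/(2√2) = (0.4311 - 0.1776i)
|100⟩: (0.6562 - (0.5632 - 0.5022i))/(2√2) = (0.03288 + 0.1776i)
|101⟩: (-0.6562 + (0.5632 - 0.5022i))/(2√2) = (-0.03288 - 0.1776i)
|110⟩: (-0.6562 + (0.5632 - 0.5022i))/(2√2) = (-0.03288 - 0.1776i)
|111⟩: (0.6562 - (0.5632 - 0.5022i))/(2√2) = (0.03288 + 0.1776i)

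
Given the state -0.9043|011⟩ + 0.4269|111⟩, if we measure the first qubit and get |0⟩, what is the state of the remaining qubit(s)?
-|11⟩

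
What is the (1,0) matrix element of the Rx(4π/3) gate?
-0.866i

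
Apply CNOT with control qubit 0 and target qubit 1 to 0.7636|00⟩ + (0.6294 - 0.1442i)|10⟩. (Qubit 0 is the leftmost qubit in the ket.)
0.7636|00⟩ + (0.6294 - 0.1442i)|11⟩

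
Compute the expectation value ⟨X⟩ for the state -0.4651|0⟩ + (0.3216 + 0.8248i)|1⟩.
-0.2992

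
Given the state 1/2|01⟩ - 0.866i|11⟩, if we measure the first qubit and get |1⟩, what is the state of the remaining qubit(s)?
-i|1⟩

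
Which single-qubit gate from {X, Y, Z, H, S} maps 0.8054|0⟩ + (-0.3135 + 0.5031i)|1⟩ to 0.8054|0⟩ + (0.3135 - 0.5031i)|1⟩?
Z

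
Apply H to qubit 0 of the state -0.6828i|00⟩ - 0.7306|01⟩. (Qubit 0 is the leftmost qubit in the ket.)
-0.4828i|00⟩ - 0.5166|01⟩ - 0.4828i|10⟩ - 0.5166|11⟩

H on qubit 0 mixes each pair of kets that differ only in qubit 0: amplitudes (a, b) of (|…0…⟩, |…1…⟩) become ((a + b)/√2, (a − b)/√2). Kets absent from the input have amplitude 0.
(|00⟩, |10⟩): (a, b) = (-0.6828i, 0) → (-0.4828i, -0.4828i)
(|01⟩, |11⟩): (a, b) = (-0.7306, 0) → (-0.5166, -0.5166)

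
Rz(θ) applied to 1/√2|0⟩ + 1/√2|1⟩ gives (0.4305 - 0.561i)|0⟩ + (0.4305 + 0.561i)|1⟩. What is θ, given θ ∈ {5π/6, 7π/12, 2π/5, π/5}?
7π/12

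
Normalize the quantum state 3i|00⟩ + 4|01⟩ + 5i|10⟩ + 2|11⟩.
(1/√6)i|00⟩ + 0.5443|01⟩ + 0.6804i|10⟩ + 0.2722|11⟩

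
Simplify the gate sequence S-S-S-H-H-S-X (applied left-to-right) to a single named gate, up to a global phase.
X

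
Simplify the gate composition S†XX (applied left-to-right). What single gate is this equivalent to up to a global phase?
S†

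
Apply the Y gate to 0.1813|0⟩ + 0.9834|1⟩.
-0.9834i|0⟩ + 0.1813i|1⟩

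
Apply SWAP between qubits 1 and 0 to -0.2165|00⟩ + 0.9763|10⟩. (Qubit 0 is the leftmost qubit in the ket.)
-0.2165|00⟩ + 0.9763|01⟩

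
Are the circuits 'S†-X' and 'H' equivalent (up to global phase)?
No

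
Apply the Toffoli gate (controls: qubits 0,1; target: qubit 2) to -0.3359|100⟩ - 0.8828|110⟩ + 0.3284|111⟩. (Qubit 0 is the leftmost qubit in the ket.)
-0.3359|100⟩ + 0.3284|110⟩ - 0.8828|111⟩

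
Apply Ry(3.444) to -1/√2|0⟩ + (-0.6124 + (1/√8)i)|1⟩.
(0.7119 - 0.3495i)|0⟩ + (-0.6068 - 0.05326i)|1⟩

Ry(3.444) = [[cos(θ/2), −sin(θ/2)], [sin(θ/2), cos(θ/2)]]; θ = 3.444, cos(θ/2) ≈ -0.150628, sin(θ/2) ≈ 0.98859.
With a = amp(|0⟩) = -1/√2 and b = amp(|1⟩) = (-0.6124 + (1/√8)i):
new amp(|0⟩) = (-0.150628)·a + (-0.98859)·b = (0.7119 - 0.3495i)
new amp(|1⟩) = (0.98859)·a + (-0.150628)·b = (-0.6068 - 0.05326i)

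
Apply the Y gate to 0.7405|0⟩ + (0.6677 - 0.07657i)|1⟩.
(-0.07657 - 0.6677i)|0⟩ + 0.7405i|1⟩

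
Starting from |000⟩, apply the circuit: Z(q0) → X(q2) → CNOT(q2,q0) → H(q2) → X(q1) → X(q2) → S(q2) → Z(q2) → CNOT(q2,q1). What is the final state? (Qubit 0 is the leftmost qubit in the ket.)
-(1/√2)i|101⟩ - 1/√2|110⟩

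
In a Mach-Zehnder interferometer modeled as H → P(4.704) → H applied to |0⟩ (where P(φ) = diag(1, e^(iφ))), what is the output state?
(0.4958 - 0.5i)|0⟩ + (0.5042 + 0.5i)|1⟩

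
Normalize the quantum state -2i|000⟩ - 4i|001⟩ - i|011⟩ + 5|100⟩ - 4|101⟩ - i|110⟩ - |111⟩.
-0.25i|000⟩ - (1/2)i|001⟩ - 0.125i|011⟩ + 0.625|100⟩ - 1/2|101⟩ - 0.125i|110⟩ - 0.125|111⟩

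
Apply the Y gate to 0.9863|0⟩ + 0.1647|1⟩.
-0.1647i|0⟩ + 0.9863i|1⟩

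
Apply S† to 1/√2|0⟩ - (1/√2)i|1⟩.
1/√2|0⟩ - 1/√2|1⟩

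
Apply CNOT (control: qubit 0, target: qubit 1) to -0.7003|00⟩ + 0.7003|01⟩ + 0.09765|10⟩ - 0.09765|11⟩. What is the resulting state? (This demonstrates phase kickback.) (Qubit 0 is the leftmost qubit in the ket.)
-0.7003|00⟩ + 0.7003|01⟩ - 0.09765|10⟩ + 0.09765|11⟩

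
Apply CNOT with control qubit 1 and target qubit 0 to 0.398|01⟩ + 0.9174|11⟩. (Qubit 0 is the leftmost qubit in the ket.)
0.9174|01⟩ + 0.398|11⟩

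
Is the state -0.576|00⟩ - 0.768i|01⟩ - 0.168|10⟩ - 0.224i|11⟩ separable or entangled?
Separable

Writing the state as a|00⟩ + b|01⟩ + c|10⟩ + d|11⟩, it is a product state iff ad − bc = 0.
Here (a, b, c, d) = (-0.576, -0.768i, -0.168, -0.224i): ad − bc = (-0.576)(-0.224i) − (-0.768i)(-0.168) = 0, so the state is separable.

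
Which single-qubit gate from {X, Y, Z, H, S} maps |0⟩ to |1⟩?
X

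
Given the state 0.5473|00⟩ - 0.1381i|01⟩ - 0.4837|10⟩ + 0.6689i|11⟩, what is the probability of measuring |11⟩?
0.4474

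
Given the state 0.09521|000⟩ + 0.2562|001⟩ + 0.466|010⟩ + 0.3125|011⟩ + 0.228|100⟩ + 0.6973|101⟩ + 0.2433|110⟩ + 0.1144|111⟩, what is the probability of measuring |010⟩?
0.2172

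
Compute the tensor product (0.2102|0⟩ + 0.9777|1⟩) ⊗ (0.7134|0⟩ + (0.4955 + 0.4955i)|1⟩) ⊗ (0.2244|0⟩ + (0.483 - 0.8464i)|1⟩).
0.03365|000⟩ + (0.07243 - 0.1269i)|001⟩ + (0.02337 + 0.02337i)|010⟩ + (0.1385 - 0.03785i)|011⟩ + 0.1565|100⟩ + (0.3369 - 0.5904i)|101⟩ + (0.1087 + 0.1087i)|110⟩ + (0.644 - 0.176i)|111⟩

amp(|b₁b₂…⟩) = product of the factor amplitudes for bits b₁, b₂, …; only kets whose every factor amplitude is nonzero survive.
|000⟩: (0.2102)(0.7134)(0.2244) = 0.03365
|001⟩: (0.2102)(0.7134)(0.483 - 0.8464i) = (0.07243 - 0.1269i)
|010⟩: (0.2102)(0.4955 + 0.4955i)(0.2244) = (0.02337 + 0.02337i)
|011⟩: (0.2102)(0.4955 + 0.4955i)(0.483 - 0.8464i) = (0.1385 - 0.03785i)
|100⟩: (0.9777)(0.7134)(0.2244) = 0.1565
|101⟩: (0.9777)(0.7134)(0.483 - 0.8464i) = (0.3369 - 0.5904i)
|110⟩: (0.9777)(0.4955 + 0.4955i)(0.2244) = (0.1087 + 0.1087i)
|111⟩: (0.9777)(0.4955 + 0.4955i)(0.483 - 0.8464i) = (0.644 - 0.176i)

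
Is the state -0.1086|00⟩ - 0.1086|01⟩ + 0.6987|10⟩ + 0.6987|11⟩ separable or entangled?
Separable

Writing the state as a|00⟩ + b|01⟩ + c|10⟩ + d|11⟩, it is a product state iff ad − bc = 0.
Here (a, b, c, d) = (-0.1086, -0.1086, 0.6987, 0.6987): ad − bc = (-0.1086)(0.6987) − (-0.1086)(0.6987) = 0, so the state is separable.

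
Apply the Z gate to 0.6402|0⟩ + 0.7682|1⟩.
0.6402|0⟩ - 0.7682|1⟩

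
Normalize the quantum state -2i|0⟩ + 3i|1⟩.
-0.5547i|0⟩ + 0.8321i|1⟩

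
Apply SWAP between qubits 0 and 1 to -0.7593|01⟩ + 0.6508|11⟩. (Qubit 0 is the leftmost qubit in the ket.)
-0.7593|10⟩ + 0.6508|11⟩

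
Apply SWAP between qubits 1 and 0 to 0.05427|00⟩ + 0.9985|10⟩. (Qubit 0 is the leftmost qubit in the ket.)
0.05427|00⟩ + 0.9985|01⟩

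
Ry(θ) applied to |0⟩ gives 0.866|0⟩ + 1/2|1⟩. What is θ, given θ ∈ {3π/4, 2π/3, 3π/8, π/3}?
π/3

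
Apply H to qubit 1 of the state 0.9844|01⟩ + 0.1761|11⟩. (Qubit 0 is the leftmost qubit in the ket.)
0.6961|00⟩ - 0.6961|01⟩ + 0.1245|10⟩ - 0.1245|11⟩

H on qubit 1 mixes each pair of kets that differ only in qubit 1: amplitudes (a, b) of (|…0…⟩, |…1…⟩) become ((a + b)/√2, (a − b)/√2). Kets absent from the input have amplitude 0.
(|00⟩, |01⟩): (a, b) = (0, 0.9844) → (0.6961, -0.6961)
(|10⟩, |11⟩): (a, b) = (0, 0.1761) → (0.1245, -0.1245)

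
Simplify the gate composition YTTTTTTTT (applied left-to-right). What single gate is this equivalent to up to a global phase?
Y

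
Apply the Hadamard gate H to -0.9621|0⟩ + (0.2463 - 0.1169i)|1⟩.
(-0.5061 - 0.08266i)|0⟩ + (-0.8545 + 0.08266i)|1⟩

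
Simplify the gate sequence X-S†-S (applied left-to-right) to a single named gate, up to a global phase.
X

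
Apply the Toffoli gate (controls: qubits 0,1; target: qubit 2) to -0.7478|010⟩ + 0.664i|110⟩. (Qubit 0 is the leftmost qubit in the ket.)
-0.7478|010⟩ + 0.664i|111⟩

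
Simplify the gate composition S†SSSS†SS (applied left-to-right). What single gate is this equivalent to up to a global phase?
S†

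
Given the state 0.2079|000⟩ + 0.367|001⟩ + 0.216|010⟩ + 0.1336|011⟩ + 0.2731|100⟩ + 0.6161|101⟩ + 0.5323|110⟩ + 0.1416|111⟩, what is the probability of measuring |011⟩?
0.01785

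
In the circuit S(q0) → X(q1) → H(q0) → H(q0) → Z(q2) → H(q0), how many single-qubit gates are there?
6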